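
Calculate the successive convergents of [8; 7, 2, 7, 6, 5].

8/1, 57/7, 122/15, 911/112, 5588/687, 28851/3547

Using the convergent recurrence p_i = a_i*p_{i-1} + p_{i-2}, q_i = a_i*q_{i-1} + q_{i-2} with p_{-2}=0, p_{-1}=1, q_{-2}=1, q_{-1}=0:
  i=0: a_0=8, p_0 = 8*1 + 0 = 8, q_0 = 8*0 + 1 = 1.
  i=1: a_1=7, p_1 = 7*8 + 1 = 57, q_1 = 7*1 + 0 = 7.
  i=2: a_2=2, p_2 = 2*57 + 8 = 122, q_2 = 2*7 + 1 = 15.
  i=3: a_3=7, p_3 = 7*122 + 57 = 911, q_3 = 7*15 + 7 = 112.
  i=4: a_4=6, p_4 = 6*911 + 122 = 5588, q_4 = 6*112 + 15 = 687.
  i=5: a_5=5, p_5 = 5*5588 + 911 = 28851, q_5 = 5*687 + 112 = 3547.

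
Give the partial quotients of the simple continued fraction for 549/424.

Run the Euclidean algorithm on 549 and 424; the successive quotients are the partial quotients a_0, a_1, ... (each step inverts the fractional part left over by the previous one):
  549 = 1*424 + 125, so a_0 = 1.
  424 = 3*125 + 49, so a_1 = 3.
  125 = 2*49 + 27, so a_2 = 2.
  49 = 1*27 + 22, so a_3 = 1.
  27 = 1*22 + 5, so a_4 = 1.
  22 = 4*5 + 2, so a_5 = 4.
  5 = 2*2 + 1, so a_6 = 2.
  2 = 2*1 + 0, so a_7 = 2.
The remainder reaches 0 after 8 divisions, so the expansion has 8 partial quotients, read off in order.

[1; 3, 2, 1, 1, 4, 2, 2]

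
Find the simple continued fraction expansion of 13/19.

Run the Euclidean algorithm on 13 and 19; the successive quotients are the partial quotients a_0, a_1, ... (each step inverts the fractional part left over by the previous one):
  13 = 0*19 + 13, so a_0 = 0.
  19 = 1*13 + 6, so a_1 = 1.
  13 = 2*6 + 1, so a_2 = 2.
  6 = 6*1 + 0, so a_3 = 6.
The remainder reaches 0 after 4 divisions, so the expansion has 4 partial quotients, read off in order.

[0; 1, 2, 6]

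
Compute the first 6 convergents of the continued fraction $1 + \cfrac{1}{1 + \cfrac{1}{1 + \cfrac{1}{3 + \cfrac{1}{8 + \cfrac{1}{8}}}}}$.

1/1, 2/1, 3/2, 11/7, 91/58, 739/471

Using the convergent recurrence p_i = a_i*p_{i-1} + p_{i-2}, q_i = a_i*q_{i-1} + q_{i-2} with p_{-2}=0, p_{-1}=1, q_{-2}=1, q_{-1}=0:
  i=0: a_0=1, p_0 = 1*1 + 0 = 1, q_0 = 1*0 + 1 = 1.
  i=1: a_1=1, p_1 = 1*1 + 1 = 2, q_1 = 1*1 + 0 = 1.
  i=2: a_2=1, p_2 = 1*2 + 1 = 3, q_2 = 1*1 + 1 = 2.
  i=3: a_3=3, p_3 = 3*3 + 2 = 11, q_3 = 3*2 + 1 = 7.
  i=4: a_4=8, p_4 = 8*11 + 3 = 91, q_4 = 8*7 + 2 = 58.
  i=5: a_5=8, p_5 = 8*91 + 11 = 739, q_5 = 8*58 + 7 = 471.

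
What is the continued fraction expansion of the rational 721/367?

Run the Euclidean algorithm on 721 and 367; the successive quotients are the partial quotients a_0, a_1, ... (each step inverts the fractional part left over by the previous one):
  721 = 1*367 + 354, so a_0 = 1.
  367 = 1*354 + 13, so a_1 = 1.
  354 = 27*13 + 3, so a_2 = 27.
  13 = 4*3 + 1, so a_3 = 4.
  3 = 3*1 + 0, so a_4 = 3.
The remainder reaches 0 after 5 divisions, so the expansion has 5 partial quotients, read off in order.

[1; 1, 27, 4, 3]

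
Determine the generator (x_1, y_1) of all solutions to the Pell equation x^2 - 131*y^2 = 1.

(x, y) = (10610, 927)

First expand sqrt(131) as a continued fraction. With x_i = (sqrt(131) + m_i)/d_i and (m_0, d_0) = (0, 1): a_0 = floor(sqrt(131)) = 11, since 11^2 = 121 <= 131 < 144 = 12^2.
Iterate m_{i+1} = d_i*a_i - m_i, d_{i+1} = (131 - m_{i+1}^2)/d_i, a_{i+1} = floor((a_0 + m_{i+1})/d_{i+1}):
  m_1 = 1*11 - 0 = 11, d_1 = (131 - 11^2)/1 = 10/1 = 10, a_1 = floor((11 + 11)/10) = 2.
  m_2 = 10*2 - 11 = 9, d_2 = (131 - 9^2)/10 = 50/10 = 5, a_2 = floor((11 + 9)/5) = 4.
  m_3 = 5*4 - 9 = 11, d_3 = (131 - 11^2)/5 = 10/5 = 2, a_3 = floor((11 + 11)/2) = 11.
  m_4 = 2*11 - 11 = 11, d_4 = (131 - 11^2)/2 = 10/2 = 5, a_4 = floor((11 + 11)/5) = 4.
  m_5 = 5*4 - 11 = 9, d_5 = (131 - 9^2)/5 = 50/5 = 10, a_5 = floor((11 + 9)/10) = 2.
  m_6 = 10*2 - 9 = 11, d_6 = (131 - 11^2)/10 = 10/10 = 1, a_6 = floor((11 + 11)/1) = 22.
  m_7 = 1*22 - 11 = 11, d_7 = (131 - 11^2)/1 = 10/1 = 10: (m_7, d_7) = (m_1, d_1) = (11, 10), so from here the quotients repeat a_1, ..., a_6; the period length is 6.
So sqrt(131) = [11; (2, 4, 11, 4, 2, 22)] with period length k = 6.
k is even, so the fundamental solution of x^2 - 131y^2 = 1 is (p_{k-1}, q_{k-1}) = (p_5, q_5); compute convergents through index 5.
Convergents (p_i = a_i*p_{i-1} + p_{i-2}, q_i = a_i*q_{i-1} + q_{i-2} with p_{-2}=0, p_{-1}=1, q_{-2}=1, q_{-1}=0):
  i=0: a_0=11, p_0 = 11*1 + 0 = 11, q_0 = 11*0 + 1 = 1.
  i=1: a_1=2, p_1 = 2*11 + 1 = 23, q_1 = 2*1 + 0 = 2.
  i=2: a_2=4, p_2 = 4*23 + 11 = 103, q_2 = 4*2 + 1 = 9.
  i=3: a_3=11, p_3 = 11*103 + 23 = 1156, q_3 = 11*9 + 2 = 101.
  i=4: a_4=4, p_4 = 4*1156 + 103 = 4727, q_4 = 4*101 + 9 = 413.
  i=5: a_5=2, p_5 = 2*4727 + 1156 = 10610, q_5 = 2*413 + 101 = 927.
Check: 10610^2 - 131*927^2 = 112572100 - 112572099 = 1, so (x, y) = (10610, 927) solves the equation, and by the theorem it is the least positive solution.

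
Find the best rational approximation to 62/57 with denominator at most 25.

25/23

Expand x = 62/57 as a continued fraction with the Euclidean algorithm:
  62 = 1*57 + 5, so a_0 = 1.
  57 = 11*5 + 2, so a_1 = 11.
  5 = 2*2 + 1, so a_2 = 2.
  2 = 2*1 + 0, so a_3 = 2.
so x = [1; 11, 2, 2].
Convergents (p_i = a_i*p_{i-1} + p_{i-2}, q_i = a_i*q_{i-1} + q_{i-2} with p_{-2}=0, p_{-1}=1, q_{-2}=1, q_{-1}=0), until the denominator exceeds 25:
  i=0: a_0=1, p_0 = 1*1 + 0 = 1, q_0 = 1*0 + 1 = 1.
  i=1: a_1=11, p_1 = 11*1 + 1 = 12, q_1 = 11*1 + 0 = 11.
  i=2: a_2=2, p_2 = 2*12 + 1 = 25, q_2 = 2*11 + 1 = 23.
  i=3: a_3=2, p_3 = 2*25 + 12 = 62, q_3 = 2*23 + 11 = 57.
q_3 = 57 > 25, so the last convergent with denominator <= 25 is p_2/q_2 = 25/23.
The closest fraction with denominator <= 25 is either p_2/q_2 or the intermediate fraction (k*p_2 + p_1)/(k*q_2 + q_1) with the largest k >= 1 whose denominator stays <= 25; these approach x as k grows, and every other convergent or intermediate fraction in range is farther away.
Largest k: floor((25 - q_1)/q_2) = floor((25 - 11)/23) = 0.
Since k = 0, no intermediate fraction beyond p_2/q_2 has denominator <= 25, so the convergent 25/23 is the closest (its error is |62*23 - 25*57|/(57*23) = 1/1311).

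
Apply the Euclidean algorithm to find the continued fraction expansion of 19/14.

[1; 2, 1, 4]

Run the Euclidean algorithm on 19 and 14; the successive quotients are the partial quotients a_0, a_1, ... (each step inverts the fractional part left over by the previous one):
  19 = 1*14 + 5, so a_0 = 1.
  14 = 2*5 + 4, so a_1 = 2.
  5 = 1*4 + 1, so a_2 = 1.
  4 = 4*1 + 0, so a_3 = 4.
The remainder reaches 0 after 4 divisions, so the expansion has 4 partial quotients, read off in order.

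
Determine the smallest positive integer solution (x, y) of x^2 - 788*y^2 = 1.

First expand sqrt(788) as a continued fraction. With x_i = (sqrt(788) + m_i)/d_i and (m_0, d_0) = (0, 1): a_0 = floor(sqrt(788)) = 28, since 28^2 = 784 <= 788 < 841 = 29^2.
Iterate m_{i+1} = d_i*a_i - m_i, d_{i+1} = (788 - m_{i+1}^2)/d_i, a_{i+1} = floor((a_0 + m_{i+1})/d_{i+1}):
  m_1 = 1*28 - 0 = 28, d_1 = (788 - 28^2)/1 = 4/1 = 4, a_1 = floor((28 + 28)/4) = 14.
  m_2 = 4*14 - 28 = 28, d_2 = (788 - 28^2)/4 = 4/4 = 1, a_2 = floor((28 + 28)/1) = 56.
  m_3 = 1*56 - 28 = 28, d_3 = (788 - 28^2)/1 = 4/1 = 4: (m_3, d_3) = (m_1, d_1) = (28, 4), so from here the quotients repeat a_1, a_2; the period length is 2.
So sqrt(788) = [28; (14, 56)] with period length k = 2.
k is even, so the fundamental solution of x^2 - 788y^2 = 1 is (p_{k-1}, q_{k-1}) = (p_1, q_1); compute convergents through index 1.
Convergents (p_i = a_i*p_{i-1} + p_{i-2}, q_i = a_i*q_{i-1} + q_{i-2} with p_{-2}=0, p_{-1}=1, q_{-2}=1, q_{-1}=0):
  i=0: a_0=28, p_0 = 28*1 + 0 = 28, q_0 = 28*0 + 1 = 1.
  i=1: a_1=14, p_1 = 14*28 + 1 = 393, q_1 = 14*1 + 0 = 14.
Check: 393^2 - 788*14^2 = 154449 - 154448 = 1, so (x, y) = (393, 14) solves the equation, and by the theorem it is the least positive solution.

(x, y) = (393, 14)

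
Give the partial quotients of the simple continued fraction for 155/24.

Run the Euclidean algorithm on 155 and 24; the successive quotients are the partial quotients a_0, a_1, ... (each step inverts the fractional part left over by the previous one):
  155 = 6*24 + 11, so a_0 = 6.
  24 = 2*11 + 2, so a_1 = 2.
  11 = 5*2 + 1, so a_2 = 5.
  2 = 2*1 + 0, so a_3 = 2.
The remainder reaches 0 after 4 divisions, so the expansion has 4 partial quotients, read off in order.

[6; 2, 5, 2]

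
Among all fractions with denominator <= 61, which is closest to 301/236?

51/40

Expand x = 301/236 as a continued fraction with the Euclidean algorithm:
  301 = 1*236 + 65, so a_0 = 1.
  236 = 3*65 + 41, so a_1 = 3.
  65 = 1*41 + 24, so a_2 = 1.
  41 = 1*24 + 17, so a_3 = 1.
  24 = 1*17 + 7, so a_4 = 1.
  17 = 2*7 + 3, so a_5 = 2.
  7 = 2*3 + 1, so a_6 = 2.
  3 = 3*1 + 0, so a_7 = 3.
so x = [1; 3, 1, 1, 1, 2, 2, 3].
Convergents (p_i = a_i*p_{i-1} + p_{i-2}, q_i = a_i*q_{i-1} + q_{i-2} with p_{-2}=0, p_{-1}=1, q_{-2}=1, q_{-1}=0), until the denominator exceeds 61:
  i=0: a_0=1, p_0 = 1*1 + 0 = 1, q_0 = 1*0 + 1 = 1.
  i=1: a_1=3, p_1 = 3*1 + 1 = 4, q_1 = 3*1 + 0 = 3.
  i=2: a_2=1, p_2 = 1*4 + 1 = 5, q_2 = 1*3 + 1 = 4.
  i=3: a_3=1, p_3 = 1*5 + 4 = 9, q_3 = 1*4 + 3 = 7.
  i=4: a_4=1, p_4 = 1*9 + 5 = 14, q_4 = 1*7 + 4 = 11.
  i=5: a_5=2, p_5 = 2*14 + 9 = 37, q_5 = 2*11 + 7 = 29.
  i=6: a_6=2, p_6 = 2*37 + 14 = 88, q_6 = 2*29 + 11 = 69.
q_6 = 69 > 61, so the last convergent with denominator <= 61 is p_5/q_5 = 37/29.
The closest fraction with denominator <= 61 is either p_5/q_5 or the intermediate fraction (k*p_5 + p_4)/(k*q_5 + q_4) with the largest k >= 1 whose denominator stays <= 61; these approach x as k grows, and every other convergent or intermediate fraction in range is farther away.
Largest k: floor((61 - q_4)/q_5) = floor((61 - 11)/29) = 1.
That gives (1*37 + 14)/(1*29 + 11) = 51/40.
Compare the errors: |x - 37/29| = |301*29 - 37*236|/(236*29) = 3/6844, and |x - 51/40| = |301*40 - 51*236|/(236*40) = 4/9440.
Cross-multiplying, 4*6844 = 27376 < 28320 = 3*9440, so 4/9440 is smaller: the intermediate fraction 51/40 is closer to x than 37/29.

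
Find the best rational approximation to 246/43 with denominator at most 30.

Expand x = 246/43 as a continued fraction with the Euclidean algorithm:
  246 = 5*43 + 31, so a_0 = 5.
  43 = 1*31 + 12, so a_1 = 1.
  31 = 2*12 + 7, so a_2 = 2.
  12 = 1*7 + 5, so a_3 = 1.
  7 = 1*5 + 2, so a_4 = 1.
  5 = 2*2 + 1, so a_5 = 2.
  2 = 2*1 + 0, so a_6 = 2.
so x = [5; 1, 2, 1, 1, 2, 2].
Convergents (p_i = a_i*p_{i-1} + p_{i-2}, q_i = a_i*q_{i-1} + q_{i-2} with p_{-2}=0, p_{-1}=1, q_{-2}=1, q_{-1}=0), until the denominator exceeds 30:
  i=0: a_0=5, p_0 = 5*1 + 0 = 5, q_0 = 5*0 + 1 = 1.
  i=1: a_1=1, p_1 = 1*5 + 1 = 6, q_1 = 1*1 + 0 = 1.
  i=2: a_2=2, p_2 = 2*6 + 5 = 17, q_2 = 2*1 + 1 = 3.
  i=3: a_3=1, p_3 = 1*17 + 6 = 23, q_3 = 1*3 + 1 = 4.
  i=4: a_4=1, p_4 = 1*23 + 17 = 40, q_4 = 1*4 + 3 = 7.
  i=5: a_5=2, p_5 = 2*40 + 23 = 103, q_5 = 2*7 + 4 = 18.
  i=6: a_6=2, p_6 = 2*103 + 40 = 246, q_6 = 2*18 + 7 = 43.
q_6 = 43 > 30, so the last convergent with denominator <= 30 is p_5/q_5 = 103/18.
The closest fraction with denominator <= 30 is either p_5/q_5 or the intermediate fraction (k*p_5 + p_4)/(k*q_5 + q_4) with the largest k >= 1 whose denominator stays <= 30; these approach x as k grows, and every other convergent or intermediate fraction in range is farther away.
Largest k: floor((30 - q_4)/q_5) = floor((30 - 7)/18) = 1.
That gives (1*103 + 40)/(1*18 + 7) = 143/25.
Compare the errors: |x - 103/18| = |246*18 - 103*43|/(43*18) = 1/774, and |x - 143/25| = |246*25 - 143*43|/(43*25) = 1/1075.
Cross-multiplying, 1*774 = 774 < 1075 = 1*1075, so 1/1075 is smaller: the intermediate fraction 143/25 is closer to x than 103/18.

143/25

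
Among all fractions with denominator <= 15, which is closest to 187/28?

Expand x = 187/28 as a continued fraction with the Euclidean algorithm:
  187 = 6*28 + 19, so a_0 = 6.
  28 = 1*19 + 9, so a_1 = 1.
  19 = 2*9 + 1, so a_2 = 2.
  9 = 9*1 + 0, so a_3 = 9.
so x = [6; 1, 2, 9].
Convergents (p_i = a_i*p_{i-1} + p_{i-2}, q_i = a_i*q_{i-1} + q_{i-2} with p_{-2}=0, p_{-1}=1, q_{-2}=1, q_{-1}=0), until the denominator exceeds 15:
  i=0: a_0=6, p_0 = 6*1 + 0 = 6, q_0 = 6*0 + 1 = 1.
  i=1: a_1=1, p_1 = 1*6 + 1 = 7, q_1 = 1*1 + 0 = 1.
  i=2: a_2=2, p_2 = 2*7 + 6 = 20, q_2 = 2*1 + 1 = 3.
  i=3: a_3=9, p_3 = 9*20 + 7 = 187, q_3 = 9*3 + 1 = 28.
q_3 = 28 > 15, so the last convergent with denominator <= 15 is p_2/q_2 = 20/3.
The closest fraction with denominator <= 15 is either p_2/q_2 or the intermediate fraction (k*p_2 + p_1)/(k*q_2 + q_1) with the largest k >= 1 whose denominator stays <= 15; these approach x as k grows, and every other convergent or intermediate fraction in range is farther away.
Largest k: floor((15 - q_1)/q_2) = floor((15 - 1)/3) = 4.
That gives (4*20 + 7)/(4*3 + 1) = 87/13.
Compare the errors: |x - 20/3| = |187*3 - 20*28|/(28*3) = 1/84, and |x - 87/13| = |187*13 - 87*28|/(28*13) = 5/364.
Cross-multiplying, 1*364 = 364 < 420 = 5*84, so 1/84 is smaller: the convergent 20/3 is closer to x than 87/13.

20/3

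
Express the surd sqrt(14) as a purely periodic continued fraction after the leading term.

[3; (1, 2, 1, 6)]

Write x_i = (sqrt(14) + m_i)/d_i with (m_0, d_0) = (0, 1). a_0 = floor(sqrt(14)) = 3, since 3^2 = 9 <= 14 < 16 = 4^2.
Iterate m_{i+1} = d_i*a_i - m_i, d_{i+1} = (14 - m_{i+1}^2)/d_i, a_{i+1} = floor((a_0 + m_{i+1})/d_{i+1}):
  m_1 = 1*3 - 0 = 3, d_1 = (14 - 3^2)/1 = 5/1 = 5, a_1 = floor((3 + 3)/5) = 1.
  m_2 = 5*1 - 3 = 2, d_2 = (14 - 2^2)/5 = 10/5 = 2, a_2 = floor((3 + 2)/2) = 2.
  m_3 = 2*2 - 2 = 2, d_3 = (14 - 2^2)/2 = 10/2 = 5, a_3 = floor((3 + 2)/5) = 1.
  m_4 = 5*1 - 2 = 3, d_4 = (14 - 3^2)/5 = 5/5 = 1, a_4 = floor((3 + 3)/1) = 6.
  m_5 = 1*6 - 3 = 3, d_5 = (14 - 3^2)/1 = 5/1 = 5: (m_5, d_5) = (m_1, d_1) = (3, 5), so from here the quotients repeat a_1, ..., a_4; the period length is 4.
Hence the expansion of sqrt(14) is a_0 = 3 followed by the repeating block 1, 2, 1, 6 (period 4).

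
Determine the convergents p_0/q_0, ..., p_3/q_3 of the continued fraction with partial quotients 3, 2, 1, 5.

3/1, 7/2, 10/3, 57/17

Using the convergent recurrence p_i = a_i*p_{i-1} + p_{i-2}, q_i = a_i*q_{i-1} + q_{i-2} with p_{-2}=0, p_{-1}=1, q_{-2}=1, q_{-1}=0:
  i=0: a_0=3, p_0 = 3*1 + 0 = 3, q_0 = 3*0 + 1 = 1.
  i=1: a_1=2, p_1 = 2*3 + 1 = 7, q_1 = 2*1 + 0 = 2.
  i=2: a_2=1, p_2 = 1*7 + 3 = 10, q_2 = 1*2 + 1 = 3.
  i=3: a_3=5, p_3 = 5*10 + 7 = 57, q_3 = 5*3 + 2 = 17.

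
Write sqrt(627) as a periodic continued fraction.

Write x_i = (sqrt(627) + m_i)/d_i with (m_0, d_0) = (0, 1). a_0 = floor(sqrt(627)) = 25, since 25^2 = 625 <= 627 < 676 = 26^2.
Iterate m_{i+1} = d_i*a_i - m_i, d_{i+1} = (627 - m_{i+1}^2)/d_i, a_{i+1} = floor((a_0 + m_{i+1})/d_{i+1}):
  m_1 = 1*25 - 0 = 25, d_1 = (627 - 25^2)/1 = 2/1 = 2, a_1 = floor((25 + 25)/2) = 25.
  m_2 = 2*25 - 25 = 25, d_2 = (627 - 25^2)/2 = 2/2 = 1, a_2 = floor((25 + 25)/1) = 50.
  m_3 = 1*50 - 25 = 25, d_3 = (627 - 25^2)/1 = 2/1 = 2: (m_3, d_3) = (m_1, d_1) = (25, 2), so from here the quotients repeat a_1, a_2; the period length is 2.
Hence the expansion of sqrt(627) is a_0 = 25 followed by the repeating block 25, 50 (period 2).

[25; (25, 50)]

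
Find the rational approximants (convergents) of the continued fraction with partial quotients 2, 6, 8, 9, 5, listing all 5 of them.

2/1, 13/6, 106/49, 967/447, 4941/2284

Using the convergent recurrence p_i = a_i*p_{i-1} + p_{i-2}, q_i = a_i*q_{i-1} + q_{i-2} with p_{-2}=0, p_{-1}=1, q_{-2}=1, q_{-1}=0:
  i=0: a_0=2, p_0 = 2*1 + 0 = 2, q_0 = 2*0 + 1 = 1.
  i=1: a_1=6, p_1 = 6*2 + 1 = 13, q_1 = 6*1 + 0 = 6.
  i=2: a_2=8, p_2 = 8*13 + 2 = 106, q_2 = 8*6 + 1 = 49.
  i=3: a_3=9, p_3 = 9*106 + 13 = 967, q_3 = 9*49 + 6 = 447.
  i=4: a_4=5, p_4 = 5*967 + 106 = 4941, q_4 = 5*447 + 49 = 2284.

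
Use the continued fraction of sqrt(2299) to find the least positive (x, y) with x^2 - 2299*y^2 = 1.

First expand sqrt(2299) as a continued fraction. With x_i = (sqrt(2299) + m_i)/d_i and (m_0, d_0) = (0, 1): a_0 = floor(sqrt(2299)) = 47, since 47^2 = 2209 <= 2299 < 2304 = 48^2.
Iterate m_{i+1} = d_i*a_i - m_i, d_{i+1} = (2299 - m_{i+1}^2)/d_i, a_{i+1} = floor((a_0 + m_{i+1})/d_{i+1}):
  m_1 = 1*47 - 0 = 47, d_1 = (2299 - 47^2)/1 = 90/1 = 90, a_1 = floor((47 + 47)/90) = 1.
  m_2 = 90*1 - 47 = 43, d_2 = (2299 - 43^2)/90 = 450/90 = 5, a_2 = floor((47 + 43)/5) = 18.
  m_3 = 5*18 - 43 = 47, d_3 = (2299 - 47^2)/5 = 90/5 = 18, a_3 = floor((47 + 47)/18) = 5.
  m_4 = 18*5 - 47 = 43, d_4 = (2299 - 43^2)/18 = 450/18 = 25, a_4 = floor((47 + 43)/25) = 3.
  m_5 = 25*3 - 43 = 32, d_5 = (2299 - 32^2)/25 = 1275/25 = 51, a_5 = floor((47 + 32)/51) = 1.
  m_6 = 51*1 - 32 = 19, d_6 = (2299 - 19^2)/51 = 1938/51 = 38, a_6 = floor((47 + 19)/38) = 1.
  m_7 = 38*1 - 19 = 19, d_7 = (2299 - 19^2)/38 = 1938/38 = 51, a_7 = floor((47 + 19)/51) = 1.
  m_8 = 51*1 - 19 = 32, d_8 = (2299 - 32^2)/51 = 1275/51 = 25, a_8 = floor((47 + 32)/25) = 3.
  m_9 = 25*3 - 32 = 43, d_9 = (2299 - 43^2)/25 = 450/25 = 18, a_9 = floor((47 + 43)/18) = 5.
  m_10 = 18*5 - 43 = 47, d_10 = (2299 - 47^2)/18 = 90/18 = 5, a_10 = floor((47 + 47)/5) = 18.
  m_11 = 5*18 - 47 = 43, d_11 = (2299 - 43^2)/5 = 450/5 = 90, a_11 = floor((47 + 43)/90) = 1.
  m_12 = 90*1 - 43 = 47, d_12 = (2299 - 47^2)/90 = 90/90 = 1, a_12 = floor((47 + 47)/1) = 94.
  m_13 = 1*94 - 47 = 47, d_13 = (2299 - 47^2)/1 = 90/1 = 90: (m_13, d_13) = (m_1, d_1) = (47, 90), so from here the quotients repeat a_1, ..., a_12; the period length is 12.
So sqrt(2299) = [47; (1, 18, 5, 3, 1, 1, 1, 3, 5, 18, 1, 94)] with period length k = 12.
k is even, so the fundamental solution of x^2 - 2299y^2 = 1 is (p_{k-1}, q_{k-1}) = (p_11, q_11); compute convergents through index 11.
Convergents (p_i = a_i*p_{i-1} + p_{i-2}, q_i = a_i*q_{i-1} + q_{i-2} with p_{-2}=0, p_{-1}=1, q_{-2}=1, q_{-1}=0):
  i=0: a_0=47, p_0 = 47*1 + 0 = 47, q_0 = 47*0 + 1 = 1.
  i=1: a_1=1, p_1 = 1*47 + 1 = 48, q_1 = 1*1 + 0 = 1.
  i=2: a_2=18, p_2 = 18*48 + 47 = 911, q_2 = 18*1 + 1 = 19.
  i=3: a_3=5, p_3 = 5*911 + 48 = 4603, q_3 = 5*19 + 1 = 96.
  i=4: a_4=3, p_4 = 3*4603 + 911 = 14720, q_4 = 3*96 + 19 = 307.
  i=5: a_5=1, p_5 = 1*14720 + 4603 = 19323, q_5 = 1*307 + 96 = 403.
  i=6: a_6=1, p_6 = 1*19323 + 14720 = 34043, q_6 = 1*403 + 307 = 710.
  i=7: a_7=1, p_7 = 1*34043 + 19323 = 53366, q_7 = 1*710 + 403 = 1113.
  i=8: a_8=3, p_8 = 3*53366 + 34043 = 194141, q_8 = 3*1113 + 710 = 4049.
  i=9: a_9=5, p_9 = 5*194141 + 53366 = 1024071, q_9 = 5*4049 + 1113 = 21358.
  i=10: a_10=18, p_10 = 18*1024071 + 194141 = 18627419, q_10 = 18*21358 + 4049 = 388493.
  i=11: a_11=1, p_11 = 1*18627419 + 1024071 = 19651490, q_11 = 1*388493 + 21358 = 409851.
Check: 19651490^2 - 2299*409851^2 = 386181059220100 - 386181059220099 = 1, so (x, y) = (19651490, 409851) solves the equation, and by the theorem it is the least positive solution.

(x, y) = (19651490, 409851)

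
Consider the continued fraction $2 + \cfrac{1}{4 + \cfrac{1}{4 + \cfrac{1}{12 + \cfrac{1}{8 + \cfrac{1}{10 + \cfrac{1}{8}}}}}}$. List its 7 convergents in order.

Using the convergent recurrence p_i = a_i*p_{i-1} + p_{i-2}, q_i = a_i*q_{i-1} + q_{i-2} with p_{-2}=0, p_{-1}=1, q_{-2}=1, q_{-1}=0:
  i=0: a_0=2, p_0 = 2*1 + 0 = 2, q_0 = 2*0 + 1 = 1.
  i=1: a_1=4, p_1 = 4*2 + 1 = 9, q_1 = 4*1 + 0 = 4.
  i=2: a_2=4, p_2 = 4*9 + 2 = 38, q_2 = 4*4 + 1 = 17.
  i=3: a_3=12, p_3 = 12*38 + 9 = 465, q_3 = 12*17 + 4 = 208.
  i=4: a_4=8, p_4 = 8*465 + 38 = 3758, q_4 = 8*208 + 17 = 1681.
  i=5: a_5=10, p_5 = 10*3758 + 465 = 38045, q_5 = 10*1681 + 208 = 17018.
  i=6: a_6=8, p_6 = 8*38045 + 3758 = 308118, q_6 = 8*17018 + 1681 = 137825.

2/1, 9/4, 38/17, 465/208, 3758/1681, 38045/17018, 308118/137825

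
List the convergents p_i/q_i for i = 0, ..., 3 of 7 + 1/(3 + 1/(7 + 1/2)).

7/1, 22/3, 161/22, 344/47

Using the convergent recurrence p_i = a_i*p_{i-1} + p_{i-2}, q_i = a_i*q_{i-1} + q_{i-2} with p_{-2}=0, p_{-1}=1, q_{-2}=1, q_{-1}=0:
  i=0: a_0=7, p_0 = 7*1 + 0 = 7, q_0 = 7*0 + 1 = 1.
  i=1: a_1=3, p_1 = 3*7 + 1 = 22, q_1 = 3*1 + 0 = 3.
  i=2: a_2=7, p_2 = 7*22 + 7 = 161, q_2 = 7*3 + 1 = 22.
  i=3: a_3=2, p_3 = 2*161 + 22 = 344, q_3 = 2*22 + 3 = 47.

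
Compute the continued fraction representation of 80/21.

[3; 1, 4, 4]

Run the Euclidean algorithm on 80 and 21; the successive quotients are the partial quotients a_0, a_1, ... (each step inverts the fractional part left over by the previous one):
  80 = 3*21 + 17, so a_0 = 3.
  21 = 1*17 + 4, so a_1 = 1.
  17 = 4*4 + 1, so a_2 = 4.
  4 = 4*1 + 0, so a_3 = 4.
The remainder reaches 0 after 4 divisions, so the expansion has 4 partial quotients, read off in order.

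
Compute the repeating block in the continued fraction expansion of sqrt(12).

[3; (2, 6)]

Write x_i = (sqrt(12) + m_i)/d_i with (m_0, d_0) = (0, 1). a_0 = floor(sqrt(12)) = 3, since 3^2 = 9 <= 12 < 16 = 4^2.
Iterate m_{i+1} = d_i*a_i - m_i, d_{i+1} = (12 - m_{i+1}^2)/d_i, a_{i+1} = floor((a_0 + m_{i+1})/d_{i+1}):
  m_1 = 1*3 - 0 = 3, d_1 = (12 - 3^2)/1 = 3/1 = 3, a_1 = floor((3 + 3)/3) = 2.
  m_2 = 3*2 - 3 = 3, d_2 = (12 - 3^2)/3 = 3/3 = 1, a_2 = floor((3 + 3)/1) = 6.
  m_3 = 1*6 - 3 = 3, d_3 = (12 - 3^2)/1 = 3/1 = 3: (m_3, d_3) = (m_1, d_1) = (3, 3), so from here the quotients repeat a_1, a_2; the period length is 2.
Hence the expansion of sqrt(12) is a_0 = 3 followed by the repeating block 2, 6 (period 2).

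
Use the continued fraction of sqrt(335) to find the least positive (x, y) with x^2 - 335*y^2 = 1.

First expand sqrt(335) as a continued fraction. With x_i = (sqrt(335) + m_i)/d_i and (m_0, d_0) = (0, 1): a_0 = floor(sqrt(335)) = 18, since 18^2 = 324 <= 335 < 361 = 19^2.
Iterate m_{i+1} = d_i*a_i - m_i, d_{i+1} = (335 - m_{i+1}^2)/d_i, a_{i+1} = floor((a_0 + m_{i+1})/d_{i+1}):
  m_1 = 1*18 - 0 = 18, d_1 = (335 - 18^2)/1 = 11/1 = 11, a_1 = floor((18 + 18)/11) = 3.
  m_2 = 11*3 - 18 = 15, d_2 = (335 - 15^2)/11 = 110/11 = 10, a_2 = floor((18 + 15)/10) = 3.
  m_3 = 10*3 - 15 = 15, d_3 = (335 - 15^2)/10 = 110/10 = 11, a_3 = floor((18 + 15)/11) = 3.
  m_4 = 11*3 - 15 = 18, d_4 = (335 - 18^2)/11 = 11/11 = 1, a_4 = floor((18 + 18)/1) = 36.
  m_5 = 1*36 - 18 = 18, d_5 = (335 - 18^2)/1 = 11/1 = 11: (m_5, d_5) = (m_1, d_1) = (18, 11), so from here the quotients repeat a_1, ..., a_4; the period length is 4.
So sqrt(335) = [18; (3, 3, 3, 36)] with period length k = 4.
k is even, so the fundamental solution of x^2 - 335y^2 = 1 is (p_{k-1}, q_{k-1}) = (p_3, q_3); compute convergents through index 3.
Convergents (p_i = a_i*p_{i-1} + p_{i-2}, q_i = a_i*q_{i-1} + q_{i-2} with p_{-2}=0, p_{-1}=1, q_{-2}=1, q_{-1}=0):
  i=0: a_0=18, p_0 = 18*1 + 0 = 18, q_0 = 18*0 + 1 = 1.
  i=1: a_1=3, p_1 = 3*18 + 1 = 55, q_1 = 3*1 + 0 = 3.
  i=2: a_2=3, p_2 = 3*55 + 18 = 183, q_2 = 3*3 + 1 = 10.
  i=3: a_3=3, p_3 = 3*183 + 55 = 604, q_3 = 3*10 + 3 = 33.
Check: 604^2 - 335*33^2 = 364816 - 364815 = 1, so (x, y) = (604, 33) solves the equation, and by the theorem it is the least positive solution.

(x, y) = (604, 33)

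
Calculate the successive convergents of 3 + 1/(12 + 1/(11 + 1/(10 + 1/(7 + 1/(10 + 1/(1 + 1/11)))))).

3/1, 37/12, 410/133, 4137/1342, 29369/9527, 297827/96612, 327196/106139, 3896983/1264141

Using the convergent recurrence p_i = a_i*p_{i-1} + p_{i-2}, q_i = a_i*q_{i-1} + q_{i-2} with p_{-2}=0, p_{-1}=1, q_{-2}=1, q_{-1}=0:
  i=0: a_0=3, p_0 = 3*1 + 0 = 3, q_0 = 3*0 + 1 = 1.
  i=1: a_1=12, p_1 = 12*3 + 1 = 37, q_1 = 12*1 + 0 = 12.
  i=2: a_2=11, p_2 = 11*37 + 3 = 410, q_2 = 11*12 + 1 = 133.
  i=3: a_3=10, p_3 = 10*410 + 37 = 4137, q_3 = 10*133 + 12 = 1342.
  i=4: a_4=7, p_4 = 7*4137 + 410 = 29369, q_4 = 7*1342 + 133 = 9527.
  i=5: a_5=10, p_5 = 10*29369 + 4137 = 297827, q_5 = 10*9527 + 1342 = 96612.
  i=6: a_6=1, p_6 = 1*297827 + 29369 = 327196, q_6 = 1*96612 + 9527 = 106139.
  i=7: a_7=11, p_7 = 11*327196 + 297827 = 3896983, q_7 = 11*106139 + 96612 = 1264141.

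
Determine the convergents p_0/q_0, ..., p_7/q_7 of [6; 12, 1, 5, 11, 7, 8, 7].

6/1, 73/12, 79/13, 468/77, 5227/860, 37057/6097, 301683/49636, 2148838/353549

Using the convergent recurrence p_i = a_i*p_{i-1} + p_{i-2}, q_i = a_i*q_{i-1} + q_{i-2} with p_{-2}=0, p_{-1}=1, q_{-2}=1, q_{-1}=0:
  i=0: a_0=6, p_0 = 6*1 + 0 = 6, q_0 = 6*0 + 1 = 1.
  i=1: a_1=12, p_1 = 12*6 + 1 = 73, q_1 = 12*1 + 0 = 12.
  i=2: a_2=1, p_2 = 1*73 + 6 = 79, q_2 = 1*12 + 1 = 13.
  i=3: a_3=5, p_3 = 5*79 + 73 = 468, q_3 = 5*13 + 12 = 77.
  i=4: a_4=11, p_4 = 11*468 + 79 = 5227, q_4 = 11*77 + 13 = 860.
  i=5: a_5=7, p_5 = 7*5227 + 468 = 37057, q_5 = 7*860 + 77 = 6097.
  i=6: a_6=8, p_6 = 8*37057 + 5227 = 301683, q_6 = 8*6097 + 860 = 49636.
  i=7: a_7=7, p_7 = 7*301683 + 37057 = 2148838, q_7 = 7*49636 + 6097 = 353549.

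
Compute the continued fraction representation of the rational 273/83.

[3; 3, 2, 5, 2]

Run the Euclidean algorithm on 273 and 83; the successive quotients are the partial quotients a_0, a_1, ... (each step inverts the fractional part left over by the previous one):
  273 = 3*83 + 24, so a_0 = 3.
  83 = 3*24 + 11, so a_1 = 3.
  24 = 2*11 + 2, so a_2 = 2.
  11 = 5*2 + 1, so a_3 = 5.
  2 = 2*1 + 0, so a_4 = 2.
The remainder reaches 0 after 5 divisions, so the expansion has 5 partial quotients, read off in order.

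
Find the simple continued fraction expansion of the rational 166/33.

[5; 33]

Run the Euclidean algorithm on 166 and 33; the successive quotients are the partial quotients a_0, a_1, ... (each step inverts the fractional part left over by the previous one):
  166 = 5*33 + 1, so a_0 = 5.
  33 = 33*1 + 0, so a_1 = 33.
The remainder reaches 0 after 2 divisions, so the expansion has 2 partial quotients, read off in order.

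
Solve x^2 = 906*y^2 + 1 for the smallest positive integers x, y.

First expand sqrt(906) as a continued fraction. With x_i = (sqrt(906) + m_i)/d_i and (m_0, d_0) = (0, 1): a_0 = floor(sqrt(906)) = 30, since 30^2 = 900 <= 906 < 961 = 31^2.
Iterate m_{i+1} = d_i*a_i - m_i, d_{i+1} = (906 - m_{i+1}^2)/d_i, a_{i+1} = floor((a_0 + m_{i+1})/d_{i+1}):
  m_1 = 1*30 - 0 = 30, d_1 = (906 - 30^2)/1 = 6/1 = 6, a_1 = floor((30 + 30)/6) = 10.
  m_2 = 6*10 - 30 = 30, d_2 = (906 - 30^2)/6 = 6/6 = 1, a_2 = floor((30 + 30)/1) = 60.
  m_3 = 1*60 - 30 = 30, d_3 = (906 - 30^2)/1 = 6/1 = 6: (m_3, d_3) = (m_1, d_1) = (30, 6), so from here the quotients repeat a_1, a_2; the period length is 2.
So sqrt(906) = [30; (10, 60)] with period length k = 2.
k is even, so the fundamental solution of x^2 - 906y^2 = 1 is (p_{k-1}, q_{k-1}) = (p_1, q_1); compute convergents through index 1.
Convergents (p_i = a_i*p_{i-1} + p_{i-2}, q_i = a_i*q_{i-1} + q_{i-2} with p_{-2}=0, p_{-1}=1, q_{-2}=1, q_{-1}=0):
  i=0: a_0=30, p_0 = 30*1 + 0 = 30, q_0 = 30*0 + 1 = 1.
  i=1: a_1=10, p_1 = 10*30 + 1 = 301, q_1 = 10*1 + 0 = 10.
Check: 301^2 - 906*10^2 = 90601 - 90600 = 1, so (x, y) = (301, 10) solves the equation, and by the theorem it is the least positive solution.

(x, y) = (301, 10)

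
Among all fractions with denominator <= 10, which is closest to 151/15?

101/10

Expand x = 151/15 as a continued fraction with the Euclidean algorithm:
  151 = 10*15 + 1, so a_0 = 10.
  15 = 15*1 + 0, so a_1 = 15.
so x = [10; 15].
Convergents (p_i = a_i*p_{i-1} + p_{i-2}, q_i = a_i*q_{i-1} + q_{i-2} with p_{-2}=0, p_{-1}=1, q_{-2}=1, q_{-1}=0), until the denominator exceeds 10:
  i=0: a_0=10, p_0 = 10*1 + 0 = 10, q_0 = 10*0 + 1 = 1.
  i=1: a_1=15, p_1 = 15*10 + 1 = 151, q_1 = 15*1 + 0 = 15.
q_1 = 15 > 10, so the last convergent with denominator <= 10 is p_0/q_0 = 10/1.
The closest fraction with denominator <= 10 is either p_0/q_0 or the intermediate fraction (k*p_0 + p_{-1})/(k*q_0 + q_{-1}) with the largest k >= 1 whose denominator stays <= 10; these approach x as k grows, and every other convergent or intermediate fraction in range is farther away.
Largest k: floor((10 - q_{-1})/q_0) = floor((10 - 0)/1) = 10 (using the seeds p_{-1} = 1, q_{-1} = 0).
That gives (10*10 + 1)/(10*1 + 0) = 101/10.
Compare the errors: |x - 10/1| = |151*1 - 10*15|/(15*1) = 1/15, and |x - 101/10| = |151*10 - 101*15|/(15*10) = 5/150.
Cross-multiplying, 5*15 = 75 < 150 = 1*150, so 5/150 is smaller: the intermediate fraction 101/10 is closer to x than 10/1.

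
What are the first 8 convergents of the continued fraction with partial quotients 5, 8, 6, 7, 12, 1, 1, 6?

Using the convergent recurrence p_i = a_i*p_{i-1} + p_{i-2}, q_i = a_i*q_{i-1} + q_{i-2} with p_{-2}=0, p_{-1}=1, q_{-2}=1, q_{-1}=0:
  i=0: a_0=5, p_0 = 5*1 + 0 = 5, q_0 = 5*0 + 1 = 1.
  i=1: a_1=8, p_1 = 8*5 + 1 = 41, q_1 = 8*1 + 0 = 8.
  i=2: a_2=6, p_2 = 6*41 + 5 = 251, q_2 = 6*8 + 1 = 49.
  i=3: a_3=7, p_3 = 7*251 + 41 = 1798, q_3 = 7*49 + 8 = 351.
  i=4: a_4=12, p_4 = 12*1798 + 251 = 21827, q_4 = 12*351 + 49 = 4261.
  i=5: a_5=1, p_5 = 1*21827 + 1798 = 23625, q_5 = 1*4261 + 351 = 4612.
  i=6: a_6=1, p_6 = 1*23625 + 21827 = 45452, q_6 = 1*4612 + 4261 = 8873.
  i=7: a_7=6, p_7 = 6*45452 + 23625 = 296337, q_7 = 6*8873 + 4612 = 57850.

5/1, 41/8, 251/49, 1798/351, 21827/4261, 23625/4612, 45452/8873, 296337/57850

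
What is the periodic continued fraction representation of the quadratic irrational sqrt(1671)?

Write x_i = (sqrt(1671) + m_i)/d_i with (m_0, d_0) = (0, 1). a_0 = floor(sqrt(1671)) = 40, since 40^2 = 1600 <= 1671 < 1681 = 41^2.
Iterate m_{i+1} = d_i*a_i - m_i, d_{i+1} = (1671 - m_{i+1}^2)/d_i, a_{i+1} = floor((a_0 + m_{i+1})/d_{i+1}):
  m_1 = 1*40 - 0 = 40, d_1 = (1671 - 40^2)/1 = 71/1 = 71, a_1 = floor((40 + 40)/71) = 1.
  m_2 = 71*1 - 40 = 31, d_2 = (1671 - 31^2)/71 = 710/71 = 10, a_2 = floor((40 + 31)/10) = 7.
  m_3 = 10*7 - 31 = 39, d_3 = (1671 - 39^2)/10 = 150/10 = 15, a_3 = floor((40 + 39)/15) = 5.
  m_4 = 15*5 - 39 = 36, d_4 = (1671 - 36^2)/15 = 375/15 = 25, a_4 = floor((40 + 36)/25) = 3.
  m_5 = 25*3 - 36 = 39, d_5 = (1671 - 39^2)/25 = 150/25 = 6, a_5 = floor((40 + 39)/6) = 13.
  m_6 = 6*13 - 39 = 39, d_6 = (1671 - 39^2)/6 = 150/6 = 25, a_6 = floor((40 + 39)/25) = 3.
  m_7 = 25*3 - 39 = 36, d_7 = (1671 - 36^2)/25 = 375/25 = 15, a_7 = floor((40 + 36)/15) = 5.
  m_8 = 15*5 - 36 = 39, d_8 = (1671 - 39^2)/15 = 150/15 = 10, a_8 = floor((40 + 39)/10) = 7.
  m_9 = 10*7 - 39 = 31, d_9 = (1671 - 31^2)/10 = 710/10 = 71, a_9 = floor((40 + 31)/71) = 1.
  m_10 = 71*1 - 31 = 40, d_10 = (1671 - 40^2)/71 = 71/71 = 1, a_10 = floor((40 + 40)/1) = 80.
  m_11 = 1*80 - 40 = 40, d_11 = (1671 - 40^2)/1 = 71/1 = 71: (m_11, d_11) = (m_1, d_1) = (40, 71), so from here the quotients repeat a_1, ..., a_10; the period length is 10.
Hence the expansion of sqrt(1671) is a_0 = 40 followed by the repeating block 1, 7, 5, 3, 13, 3, 5, 7, 1, 80 (period 10).

[40; (1, 7, 5, 3, 13, 3, 5, 7, 1, 80)]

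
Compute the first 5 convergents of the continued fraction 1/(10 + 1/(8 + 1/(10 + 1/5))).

0/1, 1/10, 8/81, 81/820, 413/4181

Using the convergent recurrence p_i = a_i*p_{i-1} + p_{i-2}, q_i = a_i*q_{i-1} + q_{i-2} with p_{-2}=0, p_{-1}=1, q_{-2}=1, q_{-1}=0:
  i=0: a_0=0, p_0 = 0*1 + 0 = 0, q_0 = 0*0 + 1 = 1.
  i=1: a_1=10, p_1 = 10*0 + 1 = 1, q_1 = 10*1 + 0 = 10.
  i=2: a_2=8, p_2 = 8*1 + 0 = 8, q_2 = 8*10 + 1 = 81.
  i=3: a_3=10, p_3 = 10*8 + 1 = 81, q_3 = 10*81 + 10 = 820.
  i=4: a_4=5, p_4 = 5*81 + 8 = 413, q_4 = 5*820 + 81 = 4181.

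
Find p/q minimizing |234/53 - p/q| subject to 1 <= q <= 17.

Expand x = 234/53 as a continued fraction with the Euclidean algorithm:
  234 = 4*53 + 22, so a_0 = 4.
  53 = 2*22 + 9, so a_1 = 2.
  22 = 2*9 + 4, so a_2 = 2.
  9 = 2*4 + 1, so a_3 = 2.
  4 = 4*1 + 0, so a_4 = 4.
so x = [4; 2, 2, 2, 4].
Convergents (p_i = a_i*p_{i-1} + p_{i-2}, q_i = a_i*q_{i-1} + q_{i-2} with p_{-2}=0, p_{-1}=1, q_{-2}=1, q_{-1}=0), until the denominator exceeds 17:
  i=0: a_0=4, p_0 = 4*1 + 0 = 4, q_0 = 4*0 + 1 = 1.
  i=1: a_1=2, p_1 = 2*4 + 1 = 9, q_1 = 2*1 + 0 = 2.
  i=2: a_2=2, p_2 = 2*9 + 4 = 22, q_2 = 2*2 + 1 = 5.
  i=3: a_3=2, p_3 = 2*22 + 9 = 53, q_3 = 2*5 + 2 = 12.
  i=4: a_4=4, p_4 = 4*53 + 22 = 234, q_4 = 4*12 + 5 = 53.
q_4 = 53 > 17, so the last convergent with denominator <= 17 is p_3/q_3 = 53/12.
The closest fraction with denominator <= 17 is either p_3/q_3 or the intermediate fraction (k*p_3 + p_2)/(k*q_3 + q_2) with the largest k >= 1 whose denominator stays <= 17; these approach x as k grows, and every other convergent or intermediate fraction in range is farther away.
Largest k: floor((17 - q_2)/q_3) = floor((17 - 5)/12) = 1.
That gives (1*53 + 22)/(1*12 + 5) = 75/17.
Compare the errors: |x - 53/12| = |234*12 - 53*53|/(53*12) = 1/636, and |x - 75/17| = |234*17 - 75*53|/(53*17) = 3/901.
Cross-multiplying, 1*901 = 901 < 1908 = 3*636, so 1/636 is smaller: the convergent 53/12 is closer to x than 75/17.

53/12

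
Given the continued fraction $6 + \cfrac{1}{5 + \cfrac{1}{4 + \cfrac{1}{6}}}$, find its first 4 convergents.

6/1, 31/5, 130/21, 811/131

Using the convergent recurrence p_i = a_i*p_{i-1} + p_{i-2}, q_i = a_i*q_{i-1} + q_{i-2} with p_{-2}=0, p_{-1}=1, q_{-2}=1, q_{-1}=0:
  i=0: a_0=6, p_0 = 6*1 + 0 = 6, q_0 = 6*0 + 1 = 1.
  i=1: a_1=5, p_1 = 5*6 + 1 = 31, q_1 = 5*1 + 0 = 5.
  i=2: a_2=4, p_2 = 4*31 + 6 = 130, q_2 = 4*5 + 1 = 21.
  i=3: a_3=6, p_3 = 6*130 + 31 = 811, q_3 = 6*21 + 5 = 131.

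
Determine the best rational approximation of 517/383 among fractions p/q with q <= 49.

27/20

Expand x = 517/383 as a continued fraction with the Euclidean algorithm:
  517 = 1*383 + 134, so a_0 = 1.
  383 = 2*134 + 115, so a_1 = 2.
  134 = 1*115 + 19, so a_2 = 1.
  115 = 6*19 + 1, so a_3 = 6.
  19 = 19*1 + 0, so a_4 = 19.
so x = [1; 2, 1, 6, 19].
Convergents (p_i = a_i*p_{i-1} + p_{i-2}, q_i = a_i*q_{i-1} + q_{i-2} with p_{-2}=0, p_{-1}=1, q_{-2}=1, q_{-1}=0), until the denominator exceeds 49:
  i=0: a_0=1, p_0 = 1*1 + 0 = 1, q_0 = 1*0 + 1 = 1.
  i=1: a_1=2, p_1 = 2*1 + 1 = 3, q_1 = 2*1 + 0 = 2.
  i=2: a_2=1, p_2 = 1*3 + 1 = 4, q_2 = 1*2 + 1 = 3.
  i=3: a_3=6, p_3 = 6*4 + 3 = 27, q_3 = 6*3 + 2 = 20.
  i=4: a_4=19, p_4 = 19*27 + 4 = 517, q_4 = 19*20 + 3 = 383.
q_4 = 383 > 49, so the last convergent with denominator <= 49 is p_3/q_3 = 27/20.
The closest fraction with denominator <= 49 is either p_3/q_3 or the intermediate fraction (k*p_3 + p_2)/(k*q_3 + q_2) with the largest k >= 1 whose denominator stays <= 49; these approach x as k grows, and every other convergent or intermediate fraction in range is farther away.
Largest k: floor((49 - q_2)/q_3) = floor((49 - 3)/20) = 2.
That gives (2*27 + 4)/(2*20 + 3) = 58/43.
Compare the errors: |x - 27/20| = |517*20 - 27*383|/(383*20) = 1/7660, and |x - 58/43| = |517*43 - 58*383|/(383*43) = 17/16469.
Cross-multiplying, 1*16469 = 16469 < 130220 = 17*7660, so 1/7660 is smaller: the convergent 27/20 is closer to x than 58/43.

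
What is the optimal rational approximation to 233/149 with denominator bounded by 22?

25/16

Expand x = 233/149 as a continued fraction with the Euclidean algorithm:
  233 = 1*149 + 84, so a_0 = 1.
  149 = 1*84 + 65, so a_1 = 1.
  84 = 1*65 + 19, so a_2 = 1.
  65 = 3*19 + 8, so a_3 = 3.
  19 = 2*8 + 3, so a_4 = 2.
  8 = 2*3 + 2, so a_5 = 2.
  3 = 1*2 + 1, so a_6 = 1.
  2 = 2*1 + 0, so a_7 = 2.
so x = [1; 1, 1, 3, 2, 2, 1, 2].
Convergents (p_i = a_i*p_{i-1} + p_{i-2}, q_i = a_i*q_{i-1} + q_{i-2} with p_{-2}=0, p_{-1}=1, q_{-2}=1, q_{-1}=0), until the denominator exceeds 22:
  i=0: a_0=1, p_0 = 1*1 + 0 = 1, q_0 = 1*0 + 1 = 1.
  i=1: a_1=1, p_1 = 1*1 + 1 = 2, q_1 = 1*1 + 0 = 1.
  i=2: a_2=1, p_2 = 1*2 + 1 = 3, q_2 = 1*1 + 1 = 2.
  i=3: a_3=3, p_3 = 3*3 + 2 = 11, q_3 = 3*2 + 1 = 7.
  i=4: a_4=2, p_4 = 2*11 + 3 = 25, q_4 = 2*7 + 2 = 16.
  i=5: a_5=2, p_5 = 2*25 + 11 = 61, q_5 = 2*16 + 7 = 39.
q_5 = 39 > 22, so the last convergent with denominator <= 22 is p_4/q_4 = 25/16.
The closest fraction with denominator <= 22 is either p_4/q_4 or the intermediate fraction (k*p_4 + p_3)/(k*q_4 + q_3) with the largest k >= 1 whose denominator stays <= 22; these approach x as k grows, and every other convergent or intermediate fraction in range is farther away.
Largest k: floor((22 - q_3)/q_4) = floor((22 - 7)/16) = 0.
Since k = 0, no intermediate fraction beyond p_4/q_4 has denominator <= 22, so the convergent 25/16 is the closest (its error is |233*16 - 25*149|/(149*16) = 3/2384).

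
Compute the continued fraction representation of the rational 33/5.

Run the Euclidean algorithm on 33 and 5; the successive quotients are the partial quotients a_0, a_1, ... (each step inverts the fractional part left over by the previous one):
  33 = 6*5 + 3, so a_0 = 6.
  5 = 1*3 + 2, so a_1 = 1.
  3 = 1*2 + 1, so a_2 = 1.
  2 = 2*1 + 0, so a_3 = 2.
The remainder reaches 0 after 4 divisions, so the expansion has 4 partial quotients, read off in order.

[6; 1, 1, 2]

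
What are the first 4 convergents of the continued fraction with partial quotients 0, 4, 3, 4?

0/1, 1/4, 3/13, 13/56

Using the convergent recurrence p_i = a_i*p_{i-1} + p_{i-2}, q_i = a_i*q_{i-1} + q_{i-2} with p_{-2}=0, p_{-1}=1, q_{-2}=1, q_{-1}=0:
  i=0: a_0=0, p_0 = 0*1 + 0 = 0, q_0 = 0*0 + 1 = 1.
  i=1: a_1=4, p_1 = 4*0 + 1 = 1, q_1 = 4*1 + 0 = 4.
  i=2: a_2=3, p_2 = 3*1 + 0 = 3, q_2 = 3*4 + 1 = 13.
  i=3: a_3=4, p_3 = 4*3 + 1 = 13, q_3 = 4*13 + 4 = 56.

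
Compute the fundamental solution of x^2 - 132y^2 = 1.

First expand sqrt(132) as a continued fraction. With x_i = (sqrt(132) + m_i)/d_i and (m_0, d_0) = (0, 1): a_0 = floor(sqrt(132)) = 11, since 11^2 = 121 <= 132 < 144 = 12^2.
Iterate m_{i+1} = d_i*a_i - m_i, d_{i+1} = (132 - m_{i+1}^2)/d_i, a_{i+1} = floor((a_0 + m_{i+1})/d_{i+1}):
  m_1 = 1*11 - 0 = 11, d_1 = (132 - 11^2)/1 = 11/1 = 11, a_1 = floor((11 + 11)/11) = 2.
  m_2 = 11*2 - 11 = 11, d_2 = (132 - 11^2)/11 = 11/11 = 1, a_2 = floor((11 + 11)/1) = 22.
  m_3 = 1*22 - 11 = 11, d_3 = (132 - 11^2)/1 = 11/1 = 11: (m_3, d_3) = (m_1, d_1) = (11, 11), so from here the quotients repeat a_1, a_2; the period length is 2.
So sqrt(132) = [11; (2, 22)] with period length k = 2.
k is even, so the fundamental solution of x^2 - 132y^2 = 1 is (p_{k-1}, q_{k-1}) = (p_1, q_1); compute convergents through index 1.
Convergents (p_i = a_i*p_{i-1} + p_{i-2}, q_i = a_i*q_{i-1} + q_{i-2} with p_{-2}=0, p_{-1}=1, q_{-2}=1, q_{-1}=0):
  i=0: a_0=11, p_0 = 11*1 + 0 = 11, q_0 = 11*0 + 1 = 1.
  i=1: a_1=2, p_1 = 2*11 + 1 = 23, q_1 = 2*1 + 0 = 2.
Check: 23^2 - 132*2^2 = 529 - 528 = 1, so (x, y) = (23, 2) solves the equation, and by the theorem it is the least positive solution.

(x, y) = (23, 2)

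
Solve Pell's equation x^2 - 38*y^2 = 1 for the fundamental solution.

First expand sqrt(38) as a continued fraction. With x_i = (sqrt(38) + m_i)/d_i and (m_0, d_0) = (0, 1): a_0 = floor(sqrt(38)) = 6, since 6^2 = 36 <= 38 < 49 = 7^2.
Iterate m_{i+1} = d_i*a_i - m_i, d_{i+1} = (38 - m_{i+1}^2)/d_i, a_{i+1} = floor((a_0 + m_{i+1})/d_{i+1}):
  m_1 = 1*6 - 0 = 6, d_1 = (38 - 6^2)/1 = 2/1 = 2, a_1 = floor((6 + 6)/2) = 6.
  m_2 = 2*6 - 6 = 6, d_2 = (38 - 6^2)/2 = 2/2 = 1, a_2 = floor((6 + 6)/1) = 12.
  m_3 = 1*12 - 6 = 6, d_3 = (38 - 6^2)/1 = 2/1 = 2: (m_3, d_3) = (m_1, d_1) = (6, 2), so from here the quotients repeat a_1, a_2; the period length is 2.
So sqrt(38) = [6; (6, 12)] with period length k = 2.
k is even, so the fundamental solution of x^2 - 38y^2 = 1 is (p_{k-1}, q_{k-1}) = (p_1, q_1); compute convergents through index 1.
Convergents (p_i = a_i*p_{i-1} + p_{i-2}, q_i = a_i*q_{i-1} + q_{i-2} with p_{-2}=0, p_{-1}=1, q_{-2}=1, q_{-1}=0):
  i=0: a_0=6, p_0 = 6*1 + 0 = 6, q_0 = 6*0 + 1 = 1.
  i=1: a_1=6, p_1 = 6*6 + 1 = 37, q_1 = 6*1 + 0 = 6.
Check: 37^2 - 38*6^2 = 1369 - 1368 = 1, so (x, y) = (37, 6) solves the equation, and by the theorem it is the least positive solution.

(x, y) = (37, 6)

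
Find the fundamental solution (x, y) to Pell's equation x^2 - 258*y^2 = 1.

(x, y) = (257, 16)

First expand sqrt(258) as a continued fraction. With x_i = (sqrt(258) + m_i)/d_i and (m_0, d_0) = (0, 1): a_0 = floor(sqrt(258)) = 16, since 16^2 = 256 <= 258 < 289 = 17^2.
Iterate m_{i+1} = d_i*a_i - m_i, d_{i+1} = (258 - m_{i+1}^2)/d_i, a_{i+1} = floor((a_0 + m_{i+1})/d_{i+1}):
  m_1 = 1*16 - 0 = 16, d_1 = (258 - 16^2)/1 = 2/1 = 2, a_1 = floor((16 + 16)/2) = 16.
  m_2 = 2*16 - 16 = 16, d_2 = (258 - 16^2)/2 = 2/2 = 1, a_2 = floor((16 + 16)/1) = 32.
  m_3 = 1*32 - 16 = 16, d_3 = (258 - 16^2)/1 = 2/1 = 2: (m_3, d_3) = (m_1, d_1) = (16, 2), so from here the quotients repeat a_1, a_2; the period length is 2.
So sqrt(258) = [16; (16, 32)] with period length k = 2.
k is even, so the fundamental solution of x^2 - 258y^2 = 1 is (p_{k-1}, q_{k-1}) = (p_1, q_1); compute convergents through index 1.
Convergents (p_i = a_i*p_{i-1} + p_{i-2}, q_i = a_i*q_{i-1} + q_{i-2} with p_{-2}=0, p_{-1}=1, q_{-2}=1, q_{-1}=0):
  i=0: a_0=16, p_0 = 16*1 + 0 = 16, q_0 = 16*0 + 1 = 1.
  i=1: a_1=16, p_1 = 16*16 + 1 = 257, q_1 = 16*1 + 0 = 16.
Check: 257^2 - 258*16^2 = 66049 - 66048 = 1, so (x, y) = (257, 16) solves the equation, and by the theorem it is the least positive solution.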